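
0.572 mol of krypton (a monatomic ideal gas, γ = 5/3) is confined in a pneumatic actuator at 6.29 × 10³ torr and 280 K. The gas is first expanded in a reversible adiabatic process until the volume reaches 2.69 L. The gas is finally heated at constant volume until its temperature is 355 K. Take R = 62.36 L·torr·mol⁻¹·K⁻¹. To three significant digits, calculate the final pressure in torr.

From PV = nRT: V₁ = nRT₁/P₁ = 1.588 L.
Adiabatic (γ = 5/3), T V^(γ−1) and P V^γ constant: T₂ = T₁·(V₁/V₂)^(γ−1) = 197.0 K; P₂ = P₁·(V₁/V₂)^γ = 2613 torr.
V constant ⇒ P ∝ T: V₃ = V₂; P₃ = P₂·(T₃/T₂) = 4707 torr.

P₃ ≈ 4.71e+03 torr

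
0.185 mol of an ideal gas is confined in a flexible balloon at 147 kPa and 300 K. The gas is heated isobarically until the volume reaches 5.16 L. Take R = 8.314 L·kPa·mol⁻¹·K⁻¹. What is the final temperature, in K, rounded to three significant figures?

From PV = nRT: V₁ = nRT₁/P₁ = 3.139 L.
Isobaric, so V/T is constant: P₂ = P₁; T₂ = T₁·(V₂/V₁) = 493.2 K.

T₂ ≈ 493 K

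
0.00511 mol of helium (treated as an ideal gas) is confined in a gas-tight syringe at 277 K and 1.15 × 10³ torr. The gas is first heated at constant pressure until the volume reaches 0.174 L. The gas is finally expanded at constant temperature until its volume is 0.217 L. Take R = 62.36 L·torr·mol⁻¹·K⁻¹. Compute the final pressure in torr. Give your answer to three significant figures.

P₃ ≈ 922 torr

From PV = nRT: V₁ = nRT₁/P₁ = 0.07676 L.
Isobaric, so V/T is constant: P₂ = P₁; T₂ = T₁·(V₂/V₁) = 627.9 K.
Isothermal, so P V is constant: T₃ = T₂; P₃ = P₂·(V₂/V₃) = 922.1 torr.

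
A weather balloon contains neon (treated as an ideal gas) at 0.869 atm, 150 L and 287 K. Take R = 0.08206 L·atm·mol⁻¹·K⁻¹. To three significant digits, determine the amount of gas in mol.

n ≈ 5.53 mol

PV = nRT ⇒ n = PV/(RT) = (0.869 × 150) / (0.08206 × 287)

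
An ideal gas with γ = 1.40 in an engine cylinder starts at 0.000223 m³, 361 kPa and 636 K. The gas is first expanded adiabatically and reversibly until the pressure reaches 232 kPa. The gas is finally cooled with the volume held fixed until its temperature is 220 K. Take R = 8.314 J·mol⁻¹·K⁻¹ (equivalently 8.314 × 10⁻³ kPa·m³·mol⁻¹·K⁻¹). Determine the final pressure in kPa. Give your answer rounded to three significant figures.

P₃ ≈ 91.1 kPa

Adiabatic (γ = 1.40), T V^(γ−1) and P V^γ constant: T₂ = T₁·(P₂/P₁)^((γ−1)/γ) = 560.5 K; V₂ = V₁·(P₁/P₂)^(1/γ) = 0.0003058 m³.
Isochoric, so P/T is constant: V₃ = V₂; P₃ = P₂·(T₃/T₂) = 91.06 kPa.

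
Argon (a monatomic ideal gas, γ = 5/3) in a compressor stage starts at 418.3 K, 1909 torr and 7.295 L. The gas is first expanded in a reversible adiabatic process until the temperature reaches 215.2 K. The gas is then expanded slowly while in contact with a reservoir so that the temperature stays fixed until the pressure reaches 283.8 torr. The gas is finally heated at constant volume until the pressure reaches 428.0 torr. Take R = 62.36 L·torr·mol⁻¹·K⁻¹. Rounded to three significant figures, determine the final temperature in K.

T₄ ≈ 325 K

Reversible adiabatic, γ = 5/3: P₂ = P₁·(T₂/T₁)^(γ/(γ−1)) = 362.4 torr; V₂ = V₁·(T₁/T₂)^(1/(γ−1)) = 19.77 L.
T constant ⇒ Boyle's law P V = const: T₃ = T₂; V₃ = V₂·(P₂/P₃) = 25.24 L.
Isochoric, so P/T is constant: V₄ = V₃; T₄ = T₃·(P₄/P₃) = 324.5 K.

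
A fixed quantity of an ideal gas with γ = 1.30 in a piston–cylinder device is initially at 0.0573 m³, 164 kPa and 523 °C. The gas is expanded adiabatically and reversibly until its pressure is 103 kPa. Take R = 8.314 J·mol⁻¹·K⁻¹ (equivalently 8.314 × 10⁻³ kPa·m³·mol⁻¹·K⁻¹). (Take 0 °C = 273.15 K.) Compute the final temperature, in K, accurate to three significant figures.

Convert: T₁ = 796.1 K.
Reversible adiabatic, γ = 1.30: T₂ = T₁·(P₂/P₁)^((γ−1)/γ) = 715.1 K; V₂ = V₁·(P₁/P₂)^(1/γ) = 0.08195 m³.

T₂ ≈ 715 K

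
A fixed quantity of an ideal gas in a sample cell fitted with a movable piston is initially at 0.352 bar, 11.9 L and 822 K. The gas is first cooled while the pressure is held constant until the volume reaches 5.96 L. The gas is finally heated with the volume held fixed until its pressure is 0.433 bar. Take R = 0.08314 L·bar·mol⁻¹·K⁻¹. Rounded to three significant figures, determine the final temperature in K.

T₃ ≈ 506 K

P constant ⇒ V ∝ T: P₂ = P₁; T₂ = T₁·(V₂/V₁) = 411.7 K.
Isochoric, so P/T is constant: V₃ = V₂; T₃ = T₂·(P₃/P₂) = 506.4 K.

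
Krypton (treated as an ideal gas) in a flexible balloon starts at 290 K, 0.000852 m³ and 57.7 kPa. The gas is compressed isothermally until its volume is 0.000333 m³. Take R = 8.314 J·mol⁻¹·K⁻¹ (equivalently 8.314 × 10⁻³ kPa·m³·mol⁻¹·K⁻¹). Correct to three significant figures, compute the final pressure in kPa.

T constant ⇒ Boyle's law P V = const: T₂ = T₁; P₂ = P₁·(V₁/V₂) = 147.6 kPa.

P₂ ≈ 148 kPa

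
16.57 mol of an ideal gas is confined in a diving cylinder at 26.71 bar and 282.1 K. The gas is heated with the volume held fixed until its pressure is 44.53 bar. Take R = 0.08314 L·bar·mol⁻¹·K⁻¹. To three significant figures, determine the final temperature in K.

From PV = nRT: V₁ = nRT₁/P₁ = 14.55 L.
Isochoric, so P/T is constant: V₂ = V₁; T₂ = T₁·(P₂/P₁) = 470.3 K.

T₂ ≈ 470 K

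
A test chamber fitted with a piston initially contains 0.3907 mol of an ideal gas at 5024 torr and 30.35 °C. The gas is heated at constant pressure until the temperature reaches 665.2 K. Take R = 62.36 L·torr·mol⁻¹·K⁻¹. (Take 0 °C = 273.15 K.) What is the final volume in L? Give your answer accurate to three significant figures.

V₂ ≈ 3.23 L

Convert: T₁ = 303.5 K.
From PV = nRT: V₁ = nRT₁/P₁ = 1.472 L.
Isobaric, so V/T is constant: P₂ = P₁; V₂ = V₁·(T₂/T₁) = 3.226 L.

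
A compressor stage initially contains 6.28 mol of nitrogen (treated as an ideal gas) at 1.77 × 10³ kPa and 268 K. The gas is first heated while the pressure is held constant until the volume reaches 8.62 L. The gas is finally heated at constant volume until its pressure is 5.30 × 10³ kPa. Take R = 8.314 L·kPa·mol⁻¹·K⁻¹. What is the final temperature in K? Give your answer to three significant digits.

T₃ ≈ 875 K

From PV = nRT: V₁ = nRT₁/P₁ = 7.906 L.
Isobaric, so V/T is constant: P₂ = P₁; T₂ = T₁·(V₂/V₁) = 292.2 K.
V constant ⇒ P ∝ T: V₃ = V₂; T₃ = T₂·(P₃/P₂) = 875.0 K.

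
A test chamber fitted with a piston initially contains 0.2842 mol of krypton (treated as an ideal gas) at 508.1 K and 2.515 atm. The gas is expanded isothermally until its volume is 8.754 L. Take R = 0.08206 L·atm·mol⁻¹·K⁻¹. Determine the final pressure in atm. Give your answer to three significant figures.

P₂ ≈ 1.35 atm

From PV = nRT: V₁ = nRT₁/P₁ = 4.712 L.
T constant ⇒ Boyle's law P V = const: T₂ = T₁; P₂ = P₁·(V₁/V₂) = 1.354 atm.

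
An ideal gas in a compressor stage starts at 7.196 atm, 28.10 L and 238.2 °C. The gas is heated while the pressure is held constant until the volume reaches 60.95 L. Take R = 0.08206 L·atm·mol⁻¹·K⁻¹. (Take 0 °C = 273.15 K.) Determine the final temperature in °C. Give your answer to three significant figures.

T₂ ≈ 836 °C

Convert: T₁ = 511.3 K.
P constant ⇒ V ∝ T: P₂ = P₁; T₂ = T₁·(V₂/V₁) = 1109 K.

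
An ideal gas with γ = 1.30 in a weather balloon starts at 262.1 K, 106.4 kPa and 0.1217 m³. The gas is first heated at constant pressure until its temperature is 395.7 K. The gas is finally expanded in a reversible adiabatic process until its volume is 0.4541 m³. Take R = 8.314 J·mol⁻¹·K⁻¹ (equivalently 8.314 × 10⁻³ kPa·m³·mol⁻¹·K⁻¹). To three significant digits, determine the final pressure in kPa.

P constant ⇒ V ∝ T: P₂ = P₁; V₂ = V₁·(T₂/T₁) = 0.1837 m³.
Adiabatic (γ = 1.30), T V^(γ−1) and P V^γ constant: T₃ = T₂·(V₂/V₃)^(γ−1) = 301.6 K; P₃ = P₂·(V₂/V₃)^γ = 32.82 kPa.

P₃ ≈ 32.8 kPa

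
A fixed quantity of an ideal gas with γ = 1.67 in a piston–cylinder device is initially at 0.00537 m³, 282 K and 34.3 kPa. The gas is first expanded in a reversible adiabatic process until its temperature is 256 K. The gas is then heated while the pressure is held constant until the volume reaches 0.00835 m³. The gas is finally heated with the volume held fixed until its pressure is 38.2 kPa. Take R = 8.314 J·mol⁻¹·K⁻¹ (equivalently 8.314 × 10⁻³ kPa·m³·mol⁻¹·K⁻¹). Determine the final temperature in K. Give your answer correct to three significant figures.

Reversible adiabatic, γ = 1.67: P₂ = P₁·(T₂/T₁)^(γ/(γ−1)) = 26.95 kPa; V₂ = V₁·(T₁/T₂)^(1/(γ−1)) = 0.006204 m³.
P constant ⇒ V ∝ T: P₃ = P₂; T₃ = T₂·(V₃/V₂) = 344.5 K.
Isochoric, so P/T is constant: V₄ = V₃; T₄ = T₃·(P₄/P₃) = 488.3 K.

T₄ ≈ 488 K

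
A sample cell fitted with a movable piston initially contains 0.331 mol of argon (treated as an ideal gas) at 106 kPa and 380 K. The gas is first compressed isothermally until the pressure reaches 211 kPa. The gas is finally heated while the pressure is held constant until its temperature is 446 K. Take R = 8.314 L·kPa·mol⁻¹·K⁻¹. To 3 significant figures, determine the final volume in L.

From PV = nRT: V₁ = nRT₁/P₁ = 9.865 L.
Isothermal, so P V is constant: T₂ = T₁; V₂ = V₁·(P₁/P₂) = 4.956 L.
Isobaric, so V/T is constant: P₃ = P₂; V₃ = V₂·(T₃/T₂) = 5.817 L.

V₃ ≈ 5.82 L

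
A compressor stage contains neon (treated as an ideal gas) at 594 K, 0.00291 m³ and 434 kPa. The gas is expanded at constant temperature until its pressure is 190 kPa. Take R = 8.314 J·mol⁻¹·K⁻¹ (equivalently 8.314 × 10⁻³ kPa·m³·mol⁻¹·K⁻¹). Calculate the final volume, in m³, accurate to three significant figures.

V₂ ≈ 0.00665 m³

T constant ⇒ Boyle's law P V = const: T₂ = T₁; V₂ = V₁·(P₁/P₂) = 0.006647 m³.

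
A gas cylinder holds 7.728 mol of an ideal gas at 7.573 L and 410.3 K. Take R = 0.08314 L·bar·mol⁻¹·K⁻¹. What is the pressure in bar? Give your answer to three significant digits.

PV = nRT ⇒ P = nRT/V = (7.728 × 0.08314 × 410.3) / 7.573

P ≈ 34.8 bar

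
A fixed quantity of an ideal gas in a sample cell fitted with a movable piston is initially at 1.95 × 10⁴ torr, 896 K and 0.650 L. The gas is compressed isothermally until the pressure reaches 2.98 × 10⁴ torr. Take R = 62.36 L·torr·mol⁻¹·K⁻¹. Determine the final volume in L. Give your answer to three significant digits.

V₂ ≈ 0.425 L

T constant ⇒ Boyle's law P V = const: T₂ = T₁; V₂ = V₁·(P₁/P₂) = 0.4253 L.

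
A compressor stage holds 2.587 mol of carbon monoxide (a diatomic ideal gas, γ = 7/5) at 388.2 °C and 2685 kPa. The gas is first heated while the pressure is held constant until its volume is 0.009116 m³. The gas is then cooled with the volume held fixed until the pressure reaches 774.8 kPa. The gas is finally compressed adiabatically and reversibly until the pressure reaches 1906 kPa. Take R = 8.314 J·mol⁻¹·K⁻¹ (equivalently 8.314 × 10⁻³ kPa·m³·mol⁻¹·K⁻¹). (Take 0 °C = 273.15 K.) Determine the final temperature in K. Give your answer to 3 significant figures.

T₄ ≈ 425 K

Convert: T₁ = 661.3 K.
From PV = nRT: V₁ = nRT₁/P₁ = 0.005298 m³.
P constant ⇒ V ∝ T: P₂ = P₁; T₂ = T₁·(V₂/V₁) = 1138 K.
V constant ⇒ P ∝ T: V₃ = V₂; T₃ = T₂·(P₃/P₂) = 328.4 K.
Adiabatic (γ = 7/5), T V^(γ−1) and P V^γ constant: T₄ = T₃·(P₄/P₃)^((γ−1)/γ) = 424.7 K; V₄ = V₃·(P₃/P₄)^(1/γ) = 0.004793 m³.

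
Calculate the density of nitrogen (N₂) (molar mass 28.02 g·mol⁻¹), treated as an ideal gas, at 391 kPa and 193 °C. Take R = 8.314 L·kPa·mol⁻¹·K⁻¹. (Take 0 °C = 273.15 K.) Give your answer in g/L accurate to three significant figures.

ρ = PM/(RT) = (391 × 28.02) / (8.314 × 466.1)

ρ ≈ 2.83 g/L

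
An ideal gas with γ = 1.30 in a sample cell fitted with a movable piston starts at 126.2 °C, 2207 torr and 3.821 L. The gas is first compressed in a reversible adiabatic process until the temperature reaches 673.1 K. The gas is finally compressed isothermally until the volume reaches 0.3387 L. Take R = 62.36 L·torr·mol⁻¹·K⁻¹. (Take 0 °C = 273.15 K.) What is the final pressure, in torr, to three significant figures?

Convert: T₁ = 399.3 K.
Reversible adiabatic, γ = 1.30: P₂ = P₁·(T₂/T₁)^(γ/(γ−1)) = 2.120e+04 torr; V₂ = V₁·(T₁/T₂)^(1/(γ−1)) = 0.6705 L.
T constant ⇒ Boyle's law P V = const: T₃ = T₂; P₃ = P₂·(V₂/V₃) = 4.197e+04 torr.

P₃ ≈ 4.20e+04 torr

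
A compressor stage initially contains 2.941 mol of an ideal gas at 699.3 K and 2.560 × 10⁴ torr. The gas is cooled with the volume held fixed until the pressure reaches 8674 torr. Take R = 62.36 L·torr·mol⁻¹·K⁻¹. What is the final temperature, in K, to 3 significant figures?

T₂ ≈ 237 K

From PV = nRT: V₁ = nRT₁/P₁ = 5.010 L.
V constant ⇒ P ∝ T: V₂ = V₁; T₂ = T₁·(P₂/P₁) = 236.9 K.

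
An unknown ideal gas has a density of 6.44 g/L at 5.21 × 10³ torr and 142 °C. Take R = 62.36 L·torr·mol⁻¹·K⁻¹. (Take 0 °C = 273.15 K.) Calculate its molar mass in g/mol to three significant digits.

M ≈ 32.0 g/mol

ρ = PM/(RT) ⇒ M = ρRT/P = (6.44 × 62.36 × 415.1) / 5.21e+03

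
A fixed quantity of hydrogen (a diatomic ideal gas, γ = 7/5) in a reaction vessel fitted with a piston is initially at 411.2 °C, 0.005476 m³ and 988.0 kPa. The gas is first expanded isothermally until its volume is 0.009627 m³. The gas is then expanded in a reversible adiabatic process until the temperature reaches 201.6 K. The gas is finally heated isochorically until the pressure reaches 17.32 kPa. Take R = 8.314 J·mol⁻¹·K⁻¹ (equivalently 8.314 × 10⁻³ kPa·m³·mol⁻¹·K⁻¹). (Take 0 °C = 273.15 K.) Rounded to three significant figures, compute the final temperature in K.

T₄ ≈ 448 K

Convert: T₁ = 684.3 K.
Isothermal, so P V is constant: T₂ = T₁; P₂ = P₁·(V₁/V₂) = 562.0 kPa.
Adiabatic (γ = 7/5), T V^(γ−1) and P V^γ constant: P₃ = P₂·(T₃/T₂)^(γ/(γ−1)) = 7.798 kPa; V₃ = V₂·(T₂/T₃)^(1/(γ−1)) = 0.2044 m³.
Isochoric, so P/T is constant: V₄ = V₃; T₄ = T₃·(P₄/P₃) = 447.8 K.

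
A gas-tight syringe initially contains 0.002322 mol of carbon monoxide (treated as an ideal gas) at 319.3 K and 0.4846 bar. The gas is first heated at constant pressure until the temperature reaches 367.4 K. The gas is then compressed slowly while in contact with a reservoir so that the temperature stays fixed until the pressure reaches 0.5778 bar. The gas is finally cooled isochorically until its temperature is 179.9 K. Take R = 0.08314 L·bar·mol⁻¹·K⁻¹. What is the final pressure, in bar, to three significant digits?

P₄ ≈ 0.283 bar

From PV = nRT: V₁ = nRT₁/P₁ = 0.1272 L.
P constant ⇒ V ∝ T: P₂ = P₁; V₂ = V₁·(T₂/T₁) = 0.1464 L.
Isothermal, so P V is constant: T₃ = T₂; V₃ = V₂·(P₂/P₃) = 0.1228 L.
Isochoric, so P/T is constant: V₄ = V₃; P₄ = P₃·(T₄/T₃) = 0.2829 bar.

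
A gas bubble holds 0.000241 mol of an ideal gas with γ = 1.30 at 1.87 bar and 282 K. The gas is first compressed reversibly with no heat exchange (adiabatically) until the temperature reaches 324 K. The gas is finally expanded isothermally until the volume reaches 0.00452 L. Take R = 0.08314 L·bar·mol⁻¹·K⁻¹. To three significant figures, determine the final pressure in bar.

From PV = nRT: V₁ = nRT₁/P₁ = 0.003022 L.
Adiabatic (γ = 1.30), T V^(γ−1) and P V^γ constant: P₂ = P₁·(T₂/T₁)^(γ/(γ−1)) = 3.413 bar; V₂ = V₁·(T₁/T₂)^(1/(γ−1)) = 0.001902 L.
T constant ⇒ Boyle's law P V = const: T₃ = T₂; P₃ = P₂·(V₂/V₃) = 1.436 bar.

P₃ ≈ 1.44 bar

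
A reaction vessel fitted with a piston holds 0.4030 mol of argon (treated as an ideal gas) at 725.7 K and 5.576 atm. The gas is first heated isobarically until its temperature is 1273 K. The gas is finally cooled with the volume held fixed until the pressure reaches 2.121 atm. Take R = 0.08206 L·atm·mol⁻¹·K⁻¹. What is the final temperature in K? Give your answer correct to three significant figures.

From PV = nRT: V₁ = nRT₁/P₁ = 4.304 L.
P constant ⇒ V ∝ T: P₂ = P₁; V₂ = V₁·(T₂/T₁) = 7.550 L.
V constant ⇒ P ∝ T: V₃ = V₂; T₃ = T₂·(P₃/P₂) = 484.2 K.

T₃ ≈ 484 K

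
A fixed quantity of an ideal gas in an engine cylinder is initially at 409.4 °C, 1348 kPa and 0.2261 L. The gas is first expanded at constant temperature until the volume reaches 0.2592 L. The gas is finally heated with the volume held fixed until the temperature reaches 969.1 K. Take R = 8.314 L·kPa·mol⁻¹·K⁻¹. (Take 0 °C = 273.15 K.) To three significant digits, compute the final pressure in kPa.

Convert: T₁ = 682.5 K.
T constant ⇒ Boyle's law P V = const: T₂ = T₁; P₂ = P₁·(V₁/V₂) = 1176 kPa.
Isochoric, so P/T is constant: V₃ = V₂; P₃ = P₂·(T₃/T₂) = 1670 kPa.

P₃ ≈ 1.67e+03 kPa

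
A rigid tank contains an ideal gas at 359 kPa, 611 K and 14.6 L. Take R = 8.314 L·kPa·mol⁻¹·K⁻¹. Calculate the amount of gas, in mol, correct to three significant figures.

PV = nRT ⇒ n = PV/(RT) = (359 × 14.6) / (8.314 × 611)

n ≈ 1.03 mol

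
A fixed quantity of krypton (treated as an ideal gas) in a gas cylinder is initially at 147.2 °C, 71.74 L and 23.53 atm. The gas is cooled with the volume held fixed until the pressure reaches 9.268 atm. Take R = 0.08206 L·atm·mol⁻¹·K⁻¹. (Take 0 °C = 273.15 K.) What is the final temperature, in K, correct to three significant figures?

Convert: T₁ = 420.3 K.
Isochoric, so P/T is constant: V₂ = V₁; T₂ = T₁·(P₂/P₁) = 165.6 K.

T₂ ≈ 166 K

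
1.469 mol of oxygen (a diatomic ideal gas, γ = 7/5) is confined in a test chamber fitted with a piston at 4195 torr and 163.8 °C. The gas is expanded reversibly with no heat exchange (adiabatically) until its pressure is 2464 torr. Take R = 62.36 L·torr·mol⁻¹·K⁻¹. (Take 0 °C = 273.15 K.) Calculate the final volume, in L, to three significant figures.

V₂ ≈ 14.0 L

Convert: T₁ = 436.9 K.
From PV = nRT: V₁ = nRT₁/P₁ = 9.542 L.
Adiabatic (γ = 7/5), T V^(γ−1) and P V^γ constant: T₂ = T₁·(P₂/P₁)^((γ−1)/γ) = 375.3 K; V₂ = V₁·(P₁/P₂)^(1/γ) = 13.95 L.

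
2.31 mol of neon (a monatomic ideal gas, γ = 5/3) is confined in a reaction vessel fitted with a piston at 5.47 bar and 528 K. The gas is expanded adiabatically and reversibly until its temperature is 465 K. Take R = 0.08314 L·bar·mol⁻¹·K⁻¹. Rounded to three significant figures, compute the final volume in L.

V₂ ≈ 22.4 L

From PV = nRT: V₁ = nRT₁/P₁ = 18.54 L.
Adiabatic (γ = 5/3), T V^(γ−1) and P V^γ constant: P₂ = P₁·(T₂/T₁)^(γ/(γ−1)) = 3.981 bar; V₂ = V₁·(T₁/T₂)^(1/(γ−1)) = 22.43 L.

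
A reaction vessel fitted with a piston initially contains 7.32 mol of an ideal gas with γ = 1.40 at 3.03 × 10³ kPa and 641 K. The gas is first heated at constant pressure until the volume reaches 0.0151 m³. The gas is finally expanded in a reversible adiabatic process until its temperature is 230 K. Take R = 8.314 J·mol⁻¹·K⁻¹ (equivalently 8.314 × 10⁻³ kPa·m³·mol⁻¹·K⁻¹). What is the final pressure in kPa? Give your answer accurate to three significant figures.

P₃ ≈ 48.0 kPa

From PV = nRT: V₁ = nRT₁/P₁ = 0.01287 m³.
P constant ⇒ V ∝ T: P₂ = P₁; T₂ = T₁·(V₂/V₁) = 751.8 K.
Reversible adiabatic, γ = 1.40: P₃ = P₂·(T₃/T₂)^(γ/(γ−1)) = 47.99 kPa; V₃ = V₂·(T₂/T₃)^(1/(γ−1)) = 0.2917 m³.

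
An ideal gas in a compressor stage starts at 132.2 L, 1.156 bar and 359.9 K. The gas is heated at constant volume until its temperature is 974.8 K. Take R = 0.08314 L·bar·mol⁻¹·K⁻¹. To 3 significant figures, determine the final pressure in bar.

P₂ ≈ 3.13 bar

Isochoric, so P/T is constant: V₂ = V₁; P₂ = P₁·(T₂/T₁) = 3.131 bar.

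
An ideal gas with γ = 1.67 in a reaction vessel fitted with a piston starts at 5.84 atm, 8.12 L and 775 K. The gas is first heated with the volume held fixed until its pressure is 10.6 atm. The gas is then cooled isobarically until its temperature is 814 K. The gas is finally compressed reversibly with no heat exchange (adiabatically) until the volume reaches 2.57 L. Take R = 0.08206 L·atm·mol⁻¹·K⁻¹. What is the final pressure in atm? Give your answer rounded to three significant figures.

P₄ ≈ 29.0 atm

V constant ⇒ P ∝ T: V₂ = V₁; T₂ = T₁·(P₂/P₁) = 1407 K.
P constant ⇒ V ∝ T: P₃ = P₂; V₃ = V₂·(T₃/T₂) = 4.699 L.
Reversible adiabatic, γ = 1.67: T₄ = T₃·(V₃/V₄)^(γ−1) = 1220 K; P₄ = P₃·(V₃/V₄)^γ = 29.04 atm.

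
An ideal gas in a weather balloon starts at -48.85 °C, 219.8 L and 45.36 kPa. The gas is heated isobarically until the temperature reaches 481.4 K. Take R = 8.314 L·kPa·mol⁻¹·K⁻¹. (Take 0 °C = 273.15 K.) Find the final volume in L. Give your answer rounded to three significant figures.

V₂ ≈ 472 L

Convert: T₁ = 224.3 K.
P constant ⇒ V ∝ T: P₂ = P₁; V₂ = V₁·(T₂/T₁) = 471.7 L.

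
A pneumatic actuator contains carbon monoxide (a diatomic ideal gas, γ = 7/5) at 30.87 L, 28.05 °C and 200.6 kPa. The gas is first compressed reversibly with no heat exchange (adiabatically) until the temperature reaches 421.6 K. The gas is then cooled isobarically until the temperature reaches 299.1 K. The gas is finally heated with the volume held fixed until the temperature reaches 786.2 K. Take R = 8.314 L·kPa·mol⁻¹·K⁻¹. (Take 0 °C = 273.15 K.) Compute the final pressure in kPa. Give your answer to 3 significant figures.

Convert: T₁ = 301.2 K.
Adiabatic (γ = 7/5), T V^(γ−1) and P V^γ constant: P₂ = P₁·(T₂/T₁)^(γ/(γ−1)) = 650.9 kPa; V₂ = V₁·(T₁/T₂)^(1/(γ−1)) = 13.32 L.
Isobaric, so V/T is constant: P₃ = P₂; V₃ = V₂·(T₃/T₂) = 9.448 L.
V constant ⇒ P ∝ T: V₄ = V₃; P₄ = P₃·(T₄/T₃) = 1711 kPa.

P₄ ≈ 1.71e+03 kPa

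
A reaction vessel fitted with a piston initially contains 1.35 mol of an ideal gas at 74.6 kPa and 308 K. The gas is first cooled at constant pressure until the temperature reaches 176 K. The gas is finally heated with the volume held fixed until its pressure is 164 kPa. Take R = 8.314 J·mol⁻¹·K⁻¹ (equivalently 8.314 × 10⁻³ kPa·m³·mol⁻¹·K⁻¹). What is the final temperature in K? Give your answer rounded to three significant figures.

T₃ ≈ 387 K

From PV = nRT: V₁ = nRT₁/P₁ = 0.04634 m³.
Isobaric, so V/T is constant: P₂ = P₁; V₂ = V₁·(T₂/T₁) = 0.02648 m³.
V constant ⇒ P ∝ T: V₃ = V₂; T₃ = T₂·(P₃/P₂) = 386.9 K.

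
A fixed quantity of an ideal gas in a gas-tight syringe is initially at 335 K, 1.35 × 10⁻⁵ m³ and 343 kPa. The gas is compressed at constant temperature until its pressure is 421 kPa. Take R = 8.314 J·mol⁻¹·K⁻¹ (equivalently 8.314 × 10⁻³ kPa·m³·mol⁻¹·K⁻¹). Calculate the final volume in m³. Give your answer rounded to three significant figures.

Isothermal, so P V is constant: T₂ = T₁; V₂ = V₁·(P₁/P₂) = 1.100e-05 m³.

V₂ ≈ 1.10e-05 m³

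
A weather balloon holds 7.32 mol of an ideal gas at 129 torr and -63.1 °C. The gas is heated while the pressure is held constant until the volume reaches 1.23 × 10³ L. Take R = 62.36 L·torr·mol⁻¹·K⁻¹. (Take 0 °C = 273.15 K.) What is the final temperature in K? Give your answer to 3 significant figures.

T₂ ≈ 348 K

Convert: T₁ = 210.0 K.
From PV = nRT: V₁ = nRT₁/P₁ = 743.3 L.
P constant ⇒ V ∝ T: P₂ = P₁; T₂ = T₁·(V₂/V₁) = 347.6 K.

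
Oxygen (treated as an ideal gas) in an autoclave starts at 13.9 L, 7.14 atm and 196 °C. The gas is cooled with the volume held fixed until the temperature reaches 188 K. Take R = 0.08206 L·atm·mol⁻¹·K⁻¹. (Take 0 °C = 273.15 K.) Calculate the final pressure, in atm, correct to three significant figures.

Convert: T₁ = 469.1 K.
Isochoric, so P/T is constant: V₂ = V₁; P₂ = P₁·(T₂/T₁) = 2.861 atm.

P₂ ≈ 2.86 atm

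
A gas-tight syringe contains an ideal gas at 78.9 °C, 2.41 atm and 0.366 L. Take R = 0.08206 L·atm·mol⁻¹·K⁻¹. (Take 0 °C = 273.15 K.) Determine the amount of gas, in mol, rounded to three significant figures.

Convert: T = 352.05 K.
PV = nRT ⇒ n = PV/(RT) = (2.41 × 0.366) / (0.08206 × 352.05)

n ≈ 0.0305 mol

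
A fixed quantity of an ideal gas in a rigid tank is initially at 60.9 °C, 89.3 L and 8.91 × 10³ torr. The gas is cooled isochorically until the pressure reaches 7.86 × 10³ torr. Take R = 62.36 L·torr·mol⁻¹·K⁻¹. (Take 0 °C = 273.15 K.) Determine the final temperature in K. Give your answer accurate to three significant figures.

T₂ ≈ 295 K

Convert: T₁ = 334.0 K.
V constant ⇒ P ∝ T: V₂ = V₁; T₂ = T₁·(P₂/P₁) = 294.7 K.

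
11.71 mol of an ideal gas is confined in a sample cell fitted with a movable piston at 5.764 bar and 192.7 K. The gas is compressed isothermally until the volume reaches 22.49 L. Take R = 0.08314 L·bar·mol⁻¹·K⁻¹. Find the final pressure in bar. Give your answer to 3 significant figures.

P₂ ≈ 8.34 bar

From PV = nRT: V₁ = nRT₁/P₁ = 32.55 L.
Isothermal, so P V is constant: T₂ = T₁; P₂ = P₁·(V₁/V₂) = 8.342 bar.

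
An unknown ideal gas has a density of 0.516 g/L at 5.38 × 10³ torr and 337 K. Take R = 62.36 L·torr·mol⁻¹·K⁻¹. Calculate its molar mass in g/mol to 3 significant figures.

ρ = PM/(RT) ⇒ M = ρRT/P = (0.516 × 62.36 × 337.0) / 5.38e+03

M ≈ 2.02 g/mol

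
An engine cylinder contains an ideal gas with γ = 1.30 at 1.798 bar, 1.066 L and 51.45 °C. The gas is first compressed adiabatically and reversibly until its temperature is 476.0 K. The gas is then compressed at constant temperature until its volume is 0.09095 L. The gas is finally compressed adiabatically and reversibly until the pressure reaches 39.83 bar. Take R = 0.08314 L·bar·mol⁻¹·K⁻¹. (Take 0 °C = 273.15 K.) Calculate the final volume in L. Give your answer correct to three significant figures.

V₄ ≈ 0.0748 L

Convert: T₁ = 324.6 K.
Reversible adiabatic, γ = 1.30: P₂ = P₁·(T₂/T₁)^(γ/(γ−1)) = 9.446 bar; V₂ = V₁·(T₁/T₂)^(1/(γ−1)) = 0.2976 L.
Isothermal, so P V is constant: T₃ = T₂; P₃ = P₂·(V₂/V₃) = 30.90 bar.
Adiabatic (γ = 1.30), T V^(γ−1) and P V^γ constant: T₄ = T₃·(P₄/P₃)^((γ−1)/γ) = 504.7 K; V₄ = V₃·(P₃/P₄)^(1/γ) = 0.07482 L.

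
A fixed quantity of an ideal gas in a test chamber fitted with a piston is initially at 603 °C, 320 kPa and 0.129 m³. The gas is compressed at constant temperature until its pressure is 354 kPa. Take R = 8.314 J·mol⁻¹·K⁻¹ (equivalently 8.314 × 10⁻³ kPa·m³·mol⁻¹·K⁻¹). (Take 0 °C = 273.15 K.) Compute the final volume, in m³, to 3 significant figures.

Convert: T₁ = 876.1 K.
T constant ⇒ Boyle's law P V = const: T₂ = T₁; V₂ = V₁·(P₁/P₂) = 0.1166 m³.

V₂ ≈ 0.117 m³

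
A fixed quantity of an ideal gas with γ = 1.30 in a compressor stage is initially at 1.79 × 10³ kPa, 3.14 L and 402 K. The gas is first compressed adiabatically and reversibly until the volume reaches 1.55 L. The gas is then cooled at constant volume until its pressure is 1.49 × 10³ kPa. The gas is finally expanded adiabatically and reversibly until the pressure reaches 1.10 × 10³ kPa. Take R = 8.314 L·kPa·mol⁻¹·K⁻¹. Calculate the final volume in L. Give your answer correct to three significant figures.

V₄ ≈ 1.96 L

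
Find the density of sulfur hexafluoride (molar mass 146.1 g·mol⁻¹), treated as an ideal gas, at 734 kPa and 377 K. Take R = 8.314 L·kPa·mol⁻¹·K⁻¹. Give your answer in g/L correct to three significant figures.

ρ ≈ 34.2 g/L

ρ = PM/(RT) = (734 × 146.1) / (8.314 × 377.0)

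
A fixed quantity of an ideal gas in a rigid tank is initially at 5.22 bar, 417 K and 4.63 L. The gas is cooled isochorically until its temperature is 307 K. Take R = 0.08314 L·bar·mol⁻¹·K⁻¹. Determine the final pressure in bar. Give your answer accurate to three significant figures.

P₂ ≈ 3.84 bar

Isochoric, so P/T is constant: V₂ = V₁; P₂ = P₁·(T₂/T₁) = 3.843 bar.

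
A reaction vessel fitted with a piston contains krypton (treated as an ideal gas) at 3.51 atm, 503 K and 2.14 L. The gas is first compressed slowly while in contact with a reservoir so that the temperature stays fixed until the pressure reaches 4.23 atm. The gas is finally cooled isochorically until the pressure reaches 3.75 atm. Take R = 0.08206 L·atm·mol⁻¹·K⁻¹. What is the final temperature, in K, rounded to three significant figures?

T constant ⇒ Boyle's law P V = const: T₂ = T₁; V₂ = V₁·(P₁/P₂) = 1.776 L.
V constant ⇒ P ∝ T: V₃ = V₂; T₃ = T₂·(P₃/P₂) = 445.9 K.

T₃ ≈ 446 K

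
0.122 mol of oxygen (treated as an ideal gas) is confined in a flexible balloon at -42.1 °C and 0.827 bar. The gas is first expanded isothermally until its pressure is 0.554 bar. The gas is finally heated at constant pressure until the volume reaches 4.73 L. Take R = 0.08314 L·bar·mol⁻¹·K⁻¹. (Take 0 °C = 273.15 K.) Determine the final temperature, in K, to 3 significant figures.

T₃ ≈ 258 K

Convert: T₁ = 231.0 K.
From PV = nRT: V₁ = nRT₁/P₁ = 2.834 L.
T constant ⇒ Boyle's law P V = const: T₂ = T₁; V₂ = V₁·(P₁/P₂) = 4.230 L.
Isobaric, so V/T is constant: P₃ = P₂; T₃ = T₂·(V₃/V₂) = 258.3 K.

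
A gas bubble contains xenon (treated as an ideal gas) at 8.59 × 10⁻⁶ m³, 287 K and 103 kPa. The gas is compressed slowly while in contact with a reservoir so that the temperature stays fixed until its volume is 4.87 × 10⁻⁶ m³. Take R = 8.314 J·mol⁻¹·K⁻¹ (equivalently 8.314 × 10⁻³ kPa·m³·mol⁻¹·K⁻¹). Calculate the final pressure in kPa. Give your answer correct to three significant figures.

T constant ⇒ Boyle's law P V = const: T₂ = T₁; P₂ = P₁·(V₁/V₂) = 181.7 kPa.

P₂ ≈ 182 kPa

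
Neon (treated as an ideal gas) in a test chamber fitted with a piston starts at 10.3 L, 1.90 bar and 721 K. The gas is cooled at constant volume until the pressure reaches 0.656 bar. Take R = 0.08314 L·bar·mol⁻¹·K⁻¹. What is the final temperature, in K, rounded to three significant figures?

T₂ ≈ 249 K

Isochoric, so P/T is constant: V₂ = V₁; T₂ = T₁·(P₂/P₁) = 248.9 K.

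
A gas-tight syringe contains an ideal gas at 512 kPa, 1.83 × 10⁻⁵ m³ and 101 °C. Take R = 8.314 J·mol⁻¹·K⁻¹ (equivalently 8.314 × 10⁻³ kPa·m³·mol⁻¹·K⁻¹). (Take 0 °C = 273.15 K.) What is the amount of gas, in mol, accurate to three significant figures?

Convert: T = 374.15 K.
PV = nRT ⇒ n = PV/(RT) = (512 × 1.83e-05) / (8.314 × 10⁻³ × 374.15)

n ≈ 0.00301 mol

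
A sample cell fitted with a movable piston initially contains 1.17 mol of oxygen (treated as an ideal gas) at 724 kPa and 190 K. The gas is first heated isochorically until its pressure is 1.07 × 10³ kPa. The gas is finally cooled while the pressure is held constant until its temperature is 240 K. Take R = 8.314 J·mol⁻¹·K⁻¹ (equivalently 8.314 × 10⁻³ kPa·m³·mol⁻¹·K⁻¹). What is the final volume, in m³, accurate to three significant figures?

V₃ ≈ 0.00218 m³

From PV = nRT: V₁ = nRT₁/P₁ = 0.002553 m³.
V constant ⇒ P ∝ T: V₂ = V₁; T₂ = T₁·(P₂/P₁) = 280.8 K.
Isobaric, so V/T is constant: P₃ = P₂; V₃ = V₂·(T₃/T₂) = 0.002182 m³.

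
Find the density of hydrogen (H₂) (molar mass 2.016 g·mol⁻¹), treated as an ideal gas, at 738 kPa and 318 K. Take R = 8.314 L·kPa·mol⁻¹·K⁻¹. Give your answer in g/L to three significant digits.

ρ ≈ 0.563 g/L

ρ = PM/(RT) = (738 × 2.016) / (8.314 × 318.0)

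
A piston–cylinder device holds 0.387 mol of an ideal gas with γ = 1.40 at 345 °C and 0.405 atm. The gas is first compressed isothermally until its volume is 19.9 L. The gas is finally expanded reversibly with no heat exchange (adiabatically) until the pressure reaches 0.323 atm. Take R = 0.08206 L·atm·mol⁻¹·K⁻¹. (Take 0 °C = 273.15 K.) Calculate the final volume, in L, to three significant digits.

Convert: T₁ = 618.1 K.
From PV = nRT: V₁ = nRT₁/P₁ = 48.47 L.
Isothermal, so P V is constant: T₂ = T₁; P₂ = P₁·(V₁/V₂) = 0.9865 atm.
Reversible adiabatic, γ = 1.40: T₃ = T₂·(P₃/P₂)^((γ−1)/γ) = 449.3 K; V₃ = V₂·(P₂/P₃)^(1/γ) = 44.18 L.

V₃ ≈ 44.2 L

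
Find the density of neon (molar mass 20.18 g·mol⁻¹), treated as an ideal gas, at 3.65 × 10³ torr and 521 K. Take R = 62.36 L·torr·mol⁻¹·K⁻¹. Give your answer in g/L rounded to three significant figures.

ρ ≈ 2.27 g/L

ρ = PM/(RT) = (3.65e+03 × 20.18) / (62.36 × 521.0)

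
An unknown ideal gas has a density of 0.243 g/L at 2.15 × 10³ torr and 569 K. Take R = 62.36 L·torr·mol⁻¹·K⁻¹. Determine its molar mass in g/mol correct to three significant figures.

ρ = PM/(RT) ⇒ M = ρRT/P = (0.243 × 62.36 × 569.0) / 2.15e+03

M ≈ 4.01 g/mol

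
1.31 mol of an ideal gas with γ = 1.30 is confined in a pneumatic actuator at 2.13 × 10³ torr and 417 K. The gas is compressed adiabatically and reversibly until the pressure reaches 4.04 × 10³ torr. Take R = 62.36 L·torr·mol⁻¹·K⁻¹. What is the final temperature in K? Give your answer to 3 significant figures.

From PV = nRT: V₁ = nRT₁/P₁ = 15.99 L.
Reversible adiabatic, γ = 1.30: T₂ = T₁·(P₂/P₁)^((γ−1)/γ) = 483.4 K; V₂ = V₁·(P₁/P₂)^(1/γ) = 9.774 L.

T₂ ≈ 483 K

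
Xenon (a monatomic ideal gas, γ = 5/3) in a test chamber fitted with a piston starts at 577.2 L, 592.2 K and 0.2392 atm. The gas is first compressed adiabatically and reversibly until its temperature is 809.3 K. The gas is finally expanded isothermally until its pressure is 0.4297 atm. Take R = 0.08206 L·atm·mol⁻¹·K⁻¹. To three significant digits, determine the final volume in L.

Reversible adiabatic, γ = 5/3: P₂ = P₁·(T₂/T₁)^(γ/(γ−1)) = 0.5222 atm; V₂ = V₁·(T₁/T₂)^(1/(γ−1)) = 361.3 L.
Isothermal, so P V is constant: T₃ = T₂; V₃ = V₂·(P₂/P₃) = 439.1 L.

V₃ ≈ 439 L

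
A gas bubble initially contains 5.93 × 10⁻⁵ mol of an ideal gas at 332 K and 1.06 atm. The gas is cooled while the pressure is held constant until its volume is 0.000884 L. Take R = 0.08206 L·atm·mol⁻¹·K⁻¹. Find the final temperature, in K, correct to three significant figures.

T₂ ≈ 193 K

From PV = nRT: V₁ = nRT₁/P₁ = 0.001524 L.
Isobaric, so V/T is constant: P₂ = P₁; T₂ = T₁·(V₂/V₁) = 192.6 K.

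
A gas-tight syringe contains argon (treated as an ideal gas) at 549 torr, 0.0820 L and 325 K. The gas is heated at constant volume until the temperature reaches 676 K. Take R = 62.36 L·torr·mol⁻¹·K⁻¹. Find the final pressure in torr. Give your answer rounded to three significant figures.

V constant ⇒ P ∝ T: V₂ = V₁; P₂ = P₁·(T₂/T₁) = 1142 torr.

P₂ ≈ 1.14e+03 torr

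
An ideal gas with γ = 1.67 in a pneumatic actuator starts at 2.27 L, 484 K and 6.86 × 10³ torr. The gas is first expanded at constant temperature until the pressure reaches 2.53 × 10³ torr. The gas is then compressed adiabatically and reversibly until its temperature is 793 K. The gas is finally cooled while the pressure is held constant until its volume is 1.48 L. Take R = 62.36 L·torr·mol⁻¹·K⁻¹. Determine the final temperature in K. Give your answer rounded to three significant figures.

Isothermal, so P V is constant: T₂ = T₁; V₂ = V₁·(P₁/P₂) = 6.155 L.
Reversible adiabatic, γ = 1.67: P₃ = P₂·(T₃/T₂)^(γ/(γ−1)) = 8661 torr; V₃ = V₂·(T₂/T₃)^(1/(γ−1)) = 2.946 L.
P constant ⇒ V ∝ T: P₄ = P₃; T₄ = T₃·(V₄/V₃) = 398.4 K.

T₄ ≈ 398 K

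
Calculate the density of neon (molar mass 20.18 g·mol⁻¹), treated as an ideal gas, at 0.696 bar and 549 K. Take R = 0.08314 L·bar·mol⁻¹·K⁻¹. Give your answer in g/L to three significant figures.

ρ ≈ 0.308 g/L

ρ = PM/(RT) = (0.696 × 20.18) / (0.08314 × 549.0)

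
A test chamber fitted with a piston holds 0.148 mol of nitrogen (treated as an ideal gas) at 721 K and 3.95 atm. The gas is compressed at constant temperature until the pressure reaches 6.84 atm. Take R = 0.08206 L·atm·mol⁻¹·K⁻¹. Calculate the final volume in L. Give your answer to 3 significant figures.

From PV = nRT: V₁ = nRT₁/P₁ = 2.217 L.
T constant ⇒ Boyle's law P V = const: T₂ = T₁; V₂ = V₁·(P₁/P₂) = 1.280 L.

V₂ ≈ 1.28 L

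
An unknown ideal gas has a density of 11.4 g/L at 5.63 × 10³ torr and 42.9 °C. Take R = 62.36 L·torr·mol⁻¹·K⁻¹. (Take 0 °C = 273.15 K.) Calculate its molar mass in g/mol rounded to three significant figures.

M ≈ 39.9 g/mol

ρ = PM/(RT) ⇒ M = ρRT/P = (11.4 × 62.36 × 316.0) / 5.63e+03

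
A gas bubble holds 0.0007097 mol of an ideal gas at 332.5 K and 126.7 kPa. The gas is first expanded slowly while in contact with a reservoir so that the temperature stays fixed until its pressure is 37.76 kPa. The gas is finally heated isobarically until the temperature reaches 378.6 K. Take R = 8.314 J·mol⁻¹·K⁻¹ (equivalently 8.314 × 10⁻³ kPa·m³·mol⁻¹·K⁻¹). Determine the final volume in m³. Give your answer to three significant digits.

From PV = nRT: V₁ = nRT₁/P₁ = 1.548e-05 m³.
Isothermal, so P V is constant: T₂ = T₁; V₂ = V₁·(P₁/P₂) = 5.196e-05 m³.
Isobaric, so V/T is constant: P₃ = P₂; V₃ = V₂·(T₃/T₂) = 5.916e-05 m³.

V₃ ≈ 5.92e-05 m³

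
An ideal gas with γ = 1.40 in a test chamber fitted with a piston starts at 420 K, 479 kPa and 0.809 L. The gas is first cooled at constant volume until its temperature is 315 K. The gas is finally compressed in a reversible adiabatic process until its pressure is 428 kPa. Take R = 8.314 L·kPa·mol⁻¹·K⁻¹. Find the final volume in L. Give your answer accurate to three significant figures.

Isochoric, so P/T is constant: V₂ = V₁; P₂ = P₁·(T₂/T₁) = 359.2 kPa.
Reversible adiabatic, γ = 1.40: T₃ = T₂·(P₃/P₂)^((γ−1)/γ) = 331.2 K; V₃ = V₂·(P₂/P₃)^(1/γ) = 0.7139 L.

V₃ ≈ 0.714 L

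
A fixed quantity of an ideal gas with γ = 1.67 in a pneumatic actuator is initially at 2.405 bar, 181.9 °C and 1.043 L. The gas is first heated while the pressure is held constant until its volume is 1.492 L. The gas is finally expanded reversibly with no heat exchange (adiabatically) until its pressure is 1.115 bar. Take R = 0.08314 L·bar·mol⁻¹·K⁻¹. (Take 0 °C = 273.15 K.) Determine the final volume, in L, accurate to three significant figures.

Convert: T₁ = 455.0 K.
Isobaric, so V/T is constant: P₂ = P₁; T₂ = T₁·(V₂/V₁) = 650.9 K.
Reversible adiabatic, γ = 1.67: T₃ = T₂·(P₃/P₂)^((γ−1)/γ) = 478.2 K; V₃ = V₂·(P₂/P₃)^(1/γ) = 2.364 L.

V₃ ≈ 2.36 L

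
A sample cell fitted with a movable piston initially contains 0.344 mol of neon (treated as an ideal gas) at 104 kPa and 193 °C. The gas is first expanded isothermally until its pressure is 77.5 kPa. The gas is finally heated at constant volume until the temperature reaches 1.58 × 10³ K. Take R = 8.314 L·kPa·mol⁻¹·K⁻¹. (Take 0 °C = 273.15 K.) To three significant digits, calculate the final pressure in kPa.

P₃ ≈ 263 kPa

Convert: T₁ = 466.1 K.
From PV = nRT: V₁ = nRT₁/P₁ = 12.82 L.
T constant ⇒ Boyle's law P V = const: T₂ = T₁; V₂ = V₁·(P₁/P₂) = 17.20 L.
V constant ⇒ P ∝ T: V₃ = V₂; P₃ = P₂·(T₃/T₂) = 262.7 kPa.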